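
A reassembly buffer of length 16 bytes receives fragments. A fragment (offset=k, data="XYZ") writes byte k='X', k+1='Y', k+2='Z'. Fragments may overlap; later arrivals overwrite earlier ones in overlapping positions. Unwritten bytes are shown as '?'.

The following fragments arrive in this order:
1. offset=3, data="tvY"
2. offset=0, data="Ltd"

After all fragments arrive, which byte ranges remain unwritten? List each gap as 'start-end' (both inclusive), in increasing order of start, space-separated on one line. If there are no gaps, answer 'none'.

Fragment 1: offset=3 len=3
Fragment 2: offset=0 len=3
Gaps: 6-15

Answer: 6-15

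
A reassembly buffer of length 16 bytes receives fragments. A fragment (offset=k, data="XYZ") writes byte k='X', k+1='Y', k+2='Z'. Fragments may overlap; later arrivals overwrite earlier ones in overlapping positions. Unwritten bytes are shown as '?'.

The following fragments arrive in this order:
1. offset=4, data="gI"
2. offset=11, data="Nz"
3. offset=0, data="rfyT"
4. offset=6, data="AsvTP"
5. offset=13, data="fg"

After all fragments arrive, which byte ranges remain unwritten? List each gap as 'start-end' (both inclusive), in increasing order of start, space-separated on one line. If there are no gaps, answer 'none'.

Answer: 15-15

Derivation:
Fragment 1: offset=4 len=2
Fragment 2: offset=11 len=2
Fragment 3: offset=0 len=4
Fragment 4: offset=6 len=5
Fragment 5: offset=13 len=2
Gaps: 15-15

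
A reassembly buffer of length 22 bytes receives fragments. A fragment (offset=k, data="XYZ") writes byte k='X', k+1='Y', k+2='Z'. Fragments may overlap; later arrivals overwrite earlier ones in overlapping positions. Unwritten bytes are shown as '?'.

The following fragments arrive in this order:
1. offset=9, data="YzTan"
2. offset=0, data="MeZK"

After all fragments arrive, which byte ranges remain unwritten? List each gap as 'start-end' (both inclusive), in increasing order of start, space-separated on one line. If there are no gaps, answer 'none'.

Answer: 4-8 14-21

Derivation:
Fragment 1: offset=9 len=5
Fragment 2: offset=0 len=4
Gaps: 4-8 14-21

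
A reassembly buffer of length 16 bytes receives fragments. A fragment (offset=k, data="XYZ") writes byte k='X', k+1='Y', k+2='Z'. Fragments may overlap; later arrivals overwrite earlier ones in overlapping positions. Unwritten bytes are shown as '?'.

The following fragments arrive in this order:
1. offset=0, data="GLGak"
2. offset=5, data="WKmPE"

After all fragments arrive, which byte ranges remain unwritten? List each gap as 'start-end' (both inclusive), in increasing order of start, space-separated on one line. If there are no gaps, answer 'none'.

Answer: 10-15

Derivation:
Fragment 1: offset=0 len=5
Fragment 2: offset=5 len=5
Gaps: 10-15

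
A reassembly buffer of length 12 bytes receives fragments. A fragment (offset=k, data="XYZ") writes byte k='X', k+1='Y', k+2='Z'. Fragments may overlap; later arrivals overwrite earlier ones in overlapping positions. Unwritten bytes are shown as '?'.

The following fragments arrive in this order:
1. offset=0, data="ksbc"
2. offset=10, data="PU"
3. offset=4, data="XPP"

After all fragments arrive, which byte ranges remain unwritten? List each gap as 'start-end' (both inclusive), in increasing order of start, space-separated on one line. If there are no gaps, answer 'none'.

Fragment 1: offset=0 len=4
Fragment 2: offset=10 len=2
Fragment 3: offset=4 len=3
Gaps: 7-9

Answer: 7-9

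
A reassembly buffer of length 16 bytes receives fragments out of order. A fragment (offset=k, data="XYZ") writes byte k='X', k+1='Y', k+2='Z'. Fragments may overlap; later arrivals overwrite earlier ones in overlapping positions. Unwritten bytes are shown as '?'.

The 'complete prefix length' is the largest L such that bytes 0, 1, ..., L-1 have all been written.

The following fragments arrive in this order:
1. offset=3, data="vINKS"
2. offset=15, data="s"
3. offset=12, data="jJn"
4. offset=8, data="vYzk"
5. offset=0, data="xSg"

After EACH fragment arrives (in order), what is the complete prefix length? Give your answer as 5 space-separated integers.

Fragment 1: offset=3 data="vINKS" -> buffer=???vINKS???????? -> prefix_len=0
Fragment 2: offset=15 data="s" -> buffer=???vINKS???????s -> prefix_len=0
Fragment 3: offset=12 data="jJn" -> buffer=???vINKS????jJns -> prefix_len=0
Fragment 4: offset=8 data="vYzk" -> buffer=???vINKSvYzkjJns -> prefix_len=0
Fragment 5: offset=0 data="xSg" -> buffer=xSgvINKSvYzkjJns -> prefix_len=16

Answer: 0 0 0 0 16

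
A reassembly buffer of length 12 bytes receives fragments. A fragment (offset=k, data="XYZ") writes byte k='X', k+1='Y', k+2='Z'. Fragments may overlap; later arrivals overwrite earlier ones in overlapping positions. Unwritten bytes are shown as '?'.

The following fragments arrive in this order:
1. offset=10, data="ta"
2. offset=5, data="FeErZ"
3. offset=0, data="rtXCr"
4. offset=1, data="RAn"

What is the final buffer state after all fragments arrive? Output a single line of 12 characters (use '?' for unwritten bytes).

Answer: rRAnrFeErZta

Derivation:
Fragment 1: offset=10 data="ta" -> buffer=??????????ta
Fragment 2: offset=5 data="FeErZ" -> buffer=?????FeErZta
Fragment 3: offset=0 data="rtXCr" -> buffer=rtXCrFeErZta
Fragment 4: offset=1 data="RAn" -> buffer=rRAnrFeErZta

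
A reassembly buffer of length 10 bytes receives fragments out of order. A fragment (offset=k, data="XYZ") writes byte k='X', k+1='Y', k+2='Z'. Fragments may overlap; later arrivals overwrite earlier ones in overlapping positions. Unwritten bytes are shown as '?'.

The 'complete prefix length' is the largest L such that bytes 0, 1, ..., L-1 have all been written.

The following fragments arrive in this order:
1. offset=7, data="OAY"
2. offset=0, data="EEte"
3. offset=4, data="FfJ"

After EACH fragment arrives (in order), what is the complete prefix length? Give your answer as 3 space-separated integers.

Answer: 0 4 10

Derivation:
Fragment 1: offset=7 data="OAY" -> buffer=???????OAY -> prefix_len=0
Fragment 2: offset=0 data="EEte" -> buffer=EEte???OAY -> prefix_len=4
Fragment 3: offset=4 data="FfJ" -> buffer=EEteFfJOAY -> prefix_len=10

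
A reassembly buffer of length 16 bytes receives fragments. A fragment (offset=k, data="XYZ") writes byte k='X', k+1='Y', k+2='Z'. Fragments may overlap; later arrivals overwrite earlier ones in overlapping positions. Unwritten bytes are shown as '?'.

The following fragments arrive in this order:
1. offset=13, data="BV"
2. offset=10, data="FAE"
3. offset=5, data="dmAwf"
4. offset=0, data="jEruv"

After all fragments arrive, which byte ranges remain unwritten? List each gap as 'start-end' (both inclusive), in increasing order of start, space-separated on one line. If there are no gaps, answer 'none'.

Answer: 15-15

Derivation:
Fragment 1: offset=13 len=2
Fragment 2: offset=10 len=3
Fragment 3: offset=5 len=5
Fragment 4: offset=0 len=5
Gaps: 15-15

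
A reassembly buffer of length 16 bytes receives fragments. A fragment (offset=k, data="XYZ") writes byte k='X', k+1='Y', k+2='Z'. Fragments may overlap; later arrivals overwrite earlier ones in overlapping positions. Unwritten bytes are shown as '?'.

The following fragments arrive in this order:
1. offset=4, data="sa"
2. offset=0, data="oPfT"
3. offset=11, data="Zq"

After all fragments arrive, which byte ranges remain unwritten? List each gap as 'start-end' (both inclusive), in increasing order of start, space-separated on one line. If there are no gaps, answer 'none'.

Answer: 6-10 13-15

Derivation:
Fragment 1: offset=4 len=2
Fragment 2: offset=0 len=4
Fragment 3: offset=11 len=2
Gaps: 6-10 13-15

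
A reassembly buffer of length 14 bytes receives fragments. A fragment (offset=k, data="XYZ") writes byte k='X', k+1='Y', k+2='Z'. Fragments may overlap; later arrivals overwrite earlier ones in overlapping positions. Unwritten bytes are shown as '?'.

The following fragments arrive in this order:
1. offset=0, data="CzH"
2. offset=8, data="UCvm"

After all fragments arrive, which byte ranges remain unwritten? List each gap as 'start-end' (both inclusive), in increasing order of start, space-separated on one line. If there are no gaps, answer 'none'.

Fragment 1: offset=0 len=3
Fragment 2: offset=8 len=4
Gaps: 3-7 12-13

Answer: 3-7 12-13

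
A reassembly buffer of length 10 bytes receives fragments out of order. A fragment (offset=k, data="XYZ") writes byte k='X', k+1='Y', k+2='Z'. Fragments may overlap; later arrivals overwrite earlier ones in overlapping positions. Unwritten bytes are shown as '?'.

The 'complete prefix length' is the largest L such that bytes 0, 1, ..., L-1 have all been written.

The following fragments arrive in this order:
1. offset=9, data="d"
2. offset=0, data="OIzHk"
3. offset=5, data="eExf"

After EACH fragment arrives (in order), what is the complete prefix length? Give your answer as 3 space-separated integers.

Answer: 0 5 10

Derivation:
Fragment 1: offset=9 data="d" -> buffer=?????????d -> prefix_len=0
Fragment 2: offset=0 data="OIzHk" -> buffer=OIzHk????d -> prefix_len=5
Fragment 3: offset=5 data="eExf" -> buffer=OIzHkeExfd -> prefix_len=10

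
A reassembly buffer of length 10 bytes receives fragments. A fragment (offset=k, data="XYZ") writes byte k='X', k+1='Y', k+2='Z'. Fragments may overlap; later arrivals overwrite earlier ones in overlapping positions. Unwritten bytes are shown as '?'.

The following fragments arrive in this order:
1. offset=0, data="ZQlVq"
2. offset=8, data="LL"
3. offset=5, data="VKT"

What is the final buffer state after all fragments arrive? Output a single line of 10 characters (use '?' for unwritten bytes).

Fragment 1: offset=0 data="ZQlVq" -> buffer=ZQlVq?????
Fragment 2: offset=8 data="LL" -> buffer=ZQlVq???LL
Fragment 3: offset=5 data="VKT" -> buffer=ZQlVqVKTLL

Answer: ZQlVqVKTLL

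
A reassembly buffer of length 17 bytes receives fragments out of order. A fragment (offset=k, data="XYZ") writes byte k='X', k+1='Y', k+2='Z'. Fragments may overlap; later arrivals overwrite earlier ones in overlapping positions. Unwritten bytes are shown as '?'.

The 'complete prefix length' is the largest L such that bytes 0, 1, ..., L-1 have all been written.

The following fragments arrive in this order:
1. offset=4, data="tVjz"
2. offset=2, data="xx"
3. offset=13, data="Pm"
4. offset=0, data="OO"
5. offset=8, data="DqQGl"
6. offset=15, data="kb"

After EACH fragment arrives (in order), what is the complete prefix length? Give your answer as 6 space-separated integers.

Answer: 0 0 0 8 15 17

Derivation:
Fragment 1: offset=4 data="tVjz" -> buffer=????tVjz????????? -> prefix_len=0
Fragment 2: offset=2 data="xx" -> buffer=??xxtVjz????????? -> prefix_len=0
Fragment 3: offset=13 data="Pm" -> buffer=??xxtVjz?????Pm?? -> prefix_len=0
Fragment 4: offset=0 data="OO" -> buffer=OOxxtVjz?????Pm?? -> prefix_len=8
Fragment 5: offset=8 data="DqQGl" -> buffer=OOxxtVjzDqQGlPm?? -> prefix_len=15
Fragment 6: offset=15 data="kb" -> buffer=OOxxtVjzDqQGlPmkb -> prefix_len=17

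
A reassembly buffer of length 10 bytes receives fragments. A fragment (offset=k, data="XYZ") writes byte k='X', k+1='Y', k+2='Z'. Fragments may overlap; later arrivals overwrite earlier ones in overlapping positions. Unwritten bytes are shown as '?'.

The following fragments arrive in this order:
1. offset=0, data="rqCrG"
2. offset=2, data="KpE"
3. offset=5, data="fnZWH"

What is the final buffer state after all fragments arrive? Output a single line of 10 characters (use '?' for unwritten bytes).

Fragment 1: offset=0 data="rqCrG" -> buffer=rqCrG?????
Fragment 2: offset=2 data="KpE" -> buffer=rqKpE?????
Fragment 3: offset=5 data="fnZWH" -> buffer=rqKpEfnZWH

Answer: rqKpEfnZWH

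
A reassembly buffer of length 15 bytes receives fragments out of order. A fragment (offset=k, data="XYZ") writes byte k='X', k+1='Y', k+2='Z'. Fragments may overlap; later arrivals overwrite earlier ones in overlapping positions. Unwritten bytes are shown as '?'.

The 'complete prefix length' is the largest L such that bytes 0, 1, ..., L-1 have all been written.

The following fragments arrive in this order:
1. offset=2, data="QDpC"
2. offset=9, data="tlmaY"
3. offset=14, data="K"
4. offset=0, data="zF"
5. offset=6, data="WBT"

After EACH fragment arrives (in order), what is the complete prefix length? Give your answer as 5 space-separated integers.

Fragment 1: offset=2 data="QDpC" -> buffer=??QDpC????????? -> prefix_len=0
Fragment 2: offset=9 data="tlmaY" -> buffer=??QDpC???tlmaY? -> prefix_len=0
Fragment 3: offset=14 data="K" -> buffer=??QDpC???tlmaYK -> prefix_len=0
Fragment 4: offset=0 data="zF" -> buffer=zFQDpC???tlmaYK -> prefix_len=6
Fragment 5: offset=6 data="WBT" -> buffer=zFQDpCWBTtlmaYK -> prefix_len=15

Answer: 0 0 0 6 15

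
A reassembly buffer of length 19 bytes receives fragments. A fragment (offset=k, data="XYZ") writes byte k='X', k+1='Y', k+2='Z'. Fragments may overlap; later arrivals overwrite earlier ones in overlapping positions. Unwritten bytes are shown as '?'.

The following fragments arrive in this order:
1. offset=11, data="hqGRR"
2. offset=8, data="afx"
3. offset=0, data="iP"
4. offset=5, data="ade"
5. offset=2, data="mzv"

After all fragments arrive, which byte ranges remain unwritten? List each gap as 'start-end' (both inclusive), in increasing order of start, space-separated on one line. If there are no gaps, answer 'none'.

Answer: 16-18

Derivation:
Fragment 1: offset=11 len=5
Fragment 2: offset=8 len=3
Fragment 3: offset=0 len=2
Fragment 4: offset=5 len=3
Fragment 5: offset=2 len=3
Gaps: 16-18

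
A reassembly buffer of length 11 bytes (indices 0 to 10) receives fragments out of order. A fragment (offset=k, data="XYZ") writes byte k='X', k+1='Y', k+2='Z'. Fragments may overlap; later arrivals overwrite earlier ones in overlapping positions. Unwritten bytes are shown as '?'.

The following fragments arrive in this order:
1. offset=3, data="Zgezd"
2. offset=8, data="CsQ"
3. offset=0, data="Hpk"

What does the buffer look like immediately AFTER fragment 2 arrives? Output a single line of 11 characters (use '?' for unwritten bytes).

Fragment 1: offset=3 data="Zgezd" -> buffer=???Zgezd???
Fragment 2: offset=8 data="CsQ" -> buffer=???ZgezdCsQ

Answer: ???ZgezdCsQ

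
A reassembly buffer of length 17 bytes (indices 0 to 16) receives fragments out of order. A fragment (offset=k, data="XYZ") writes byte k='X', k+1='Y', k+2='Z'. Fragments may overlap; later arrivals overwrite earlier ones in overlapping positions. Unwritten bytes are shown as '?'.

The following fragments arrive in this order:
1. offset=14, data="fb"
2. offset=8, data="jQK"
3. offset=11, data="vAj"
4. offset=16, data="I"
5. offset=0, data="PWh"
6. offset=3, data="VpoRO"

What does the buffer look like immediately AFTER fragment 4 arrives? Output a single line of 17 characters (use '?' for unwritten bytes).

Answer: ????????jQKvAjfbI

Derivation:
Fragment 1: offset=14 data="fb" -> buffer=??????????????fb?
Fragment 2: offset=8 data="jQK" -> buffer=????????jQK???fb?
Fragment 3: offset=11 data="vAj" -> buffer=????????jQKvAjfb?
Fragment 4: offset=16 data="I" -> buffer=????????jQKvAjfbI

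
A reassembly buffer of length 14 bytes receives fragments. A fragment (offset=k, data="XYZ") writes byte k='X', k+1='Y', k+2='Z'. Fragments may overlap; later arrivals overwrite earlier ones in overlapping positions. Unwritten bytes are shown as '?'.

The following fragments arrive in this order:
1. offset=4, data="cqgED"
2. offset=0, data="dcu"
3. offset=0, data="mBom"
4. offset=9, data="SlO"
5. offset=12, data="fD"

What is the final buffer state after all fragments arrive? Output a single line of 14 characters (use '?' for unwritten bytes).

Fragment 1: offset=4 data="cqgED" -> buffer=????cqgED?????
Fragment 2: offset=0 data="dcu" -> buffer=dcu?cqgED?????
Fragment 3: offset=0 data="mBom" -> buffer=mBomcqgED?????
Fragment 4: offset=9 data="SlO" -> buffer=mBomcqgEDSlO??
Fragment 5: offset=12 data="fD" -> buffer=mBomcqgEDSlOfD

Answer: mBomcqgEDSlOfD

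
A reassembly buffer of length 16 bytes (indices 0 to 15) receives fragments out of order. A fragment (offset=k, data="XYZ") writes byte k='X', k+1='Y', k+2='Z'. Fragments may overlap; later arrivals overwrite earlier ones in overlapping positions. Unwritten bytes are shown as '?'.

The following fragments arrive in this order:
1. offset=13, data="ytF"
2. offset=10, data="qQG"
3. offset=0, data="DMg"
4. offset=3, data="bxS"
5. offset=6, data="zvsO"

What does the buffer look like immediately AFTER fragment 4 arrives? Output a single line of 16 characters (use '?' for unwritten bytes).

Fragment 1: offset=13 data="ytF" -> buffer=?????????????ytF
Fragment 2: offset=10 data="qQG" -> buffer=??????????qQGytF
Fragment 3: offset=0 data="DMg" -> buffer=DMg???????qQGytF
Fragment 4: offset=3 data="bxS" -> buffer=DMgbxS????qQGytF

Answer: DMgbxS????qQGytF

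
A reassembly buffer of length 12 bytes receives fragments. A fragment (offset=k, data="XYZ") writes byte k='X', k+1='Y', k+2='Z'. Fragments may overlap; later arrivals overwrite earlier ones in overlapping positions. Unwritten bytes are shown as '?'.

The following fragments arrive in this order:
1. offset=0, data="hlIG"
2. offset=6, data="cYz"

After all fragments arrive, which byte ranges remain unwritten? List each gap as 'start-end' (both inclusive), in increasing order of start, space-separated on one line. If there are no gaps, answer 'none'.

Fragment 1: offset=0 len=4
Fragment 2: offset=6 len=3
Gaps: 4-5 9-11

Answer: 4-5 9-11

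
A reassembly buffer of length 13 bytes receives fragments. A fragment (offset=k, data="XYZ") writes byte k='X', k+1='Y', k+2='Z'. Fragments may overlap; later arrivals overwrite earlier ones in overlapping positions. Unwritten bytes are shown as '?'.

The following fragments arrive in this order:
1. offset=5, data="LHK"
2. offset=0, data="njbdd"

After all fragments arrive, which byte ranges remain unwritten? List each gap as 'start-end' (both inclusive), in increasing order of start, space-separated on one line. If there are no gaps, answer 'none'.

Fragment 1: offset=5 len=3
Fragment 2: offset=0 len=5
Gaps: 8-12

Answer: 8-12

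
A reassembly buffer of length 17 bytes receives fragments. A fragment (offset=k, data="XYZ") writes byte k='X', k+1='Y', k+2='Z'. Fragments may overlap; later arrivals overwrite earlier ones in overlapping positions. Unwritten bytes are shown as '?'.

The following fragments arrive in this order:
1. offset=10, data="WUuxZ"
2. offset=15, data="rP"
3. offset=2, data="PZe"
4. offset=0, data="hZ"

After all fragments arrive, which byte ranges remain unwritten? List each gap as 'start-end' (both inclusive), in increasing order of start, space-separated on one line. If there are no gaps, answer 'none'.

Answer: 5-9

Derivation:
Fragment 1: offset=10 len=5
Fragment 2: offset=15 len=2
Fragment 3: offset=2 len=3
Fragment 4: offset=0 len=2
Gaps: 5-9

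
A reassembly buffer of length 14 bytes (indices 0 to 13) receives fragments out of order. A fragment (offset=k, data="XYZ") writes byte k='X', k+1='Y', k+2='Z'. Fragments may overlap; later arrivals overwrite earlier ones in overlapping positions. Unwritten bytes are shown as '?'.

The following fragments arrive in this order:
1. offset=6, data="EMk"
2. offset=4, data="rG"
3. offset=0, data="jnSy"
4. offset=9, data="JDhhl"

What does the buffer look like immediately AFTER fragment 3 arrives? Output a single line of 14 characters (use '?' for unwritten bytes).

Answer: jnSyrGEMk?????

Derivation:
Fragment 1: offset=6 data="EMk" -> buffer=??????EMk?????
Fragment 2: offset=4 data="rG" -> buffer=????rGEMk?????
Fragment 3: offset=0 data="jnSy" -> buffer=jnSyrGEMk?????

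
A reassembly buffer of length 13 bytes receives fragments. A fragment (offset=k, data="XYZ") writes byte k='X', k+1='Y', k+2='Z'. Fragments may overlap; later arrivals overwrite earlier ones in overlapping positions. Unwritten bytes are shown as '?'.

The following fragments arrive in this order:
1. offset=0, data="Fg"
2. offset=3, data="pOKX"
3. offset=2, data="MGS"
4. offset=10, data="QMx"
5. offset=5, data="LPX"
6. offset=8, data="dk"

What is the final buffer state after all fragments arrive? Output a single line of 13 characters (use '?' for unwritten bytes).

Answer: FgMGSLPXdkQMx

Derivation:
Fragment 1: offset=0 data="Fg" -> buffer=Fg???????????
Fragment 2: offset=3 data="pOKX" -> buffer=Fg?pOKX??????
Fragment 3: offset=2 data="MGS" -> buffer=FgMGSKX??????
Fragment 4: offset=10 data="QMx" -> buffer=FgMGSKX???QMx
Fragment 5: offset=5 data="LPX" -> buffer=FgMGSLPX??QMx
Fragment 6: offset=8 data="dk" -> buffer=FgMGSLPXdkQMx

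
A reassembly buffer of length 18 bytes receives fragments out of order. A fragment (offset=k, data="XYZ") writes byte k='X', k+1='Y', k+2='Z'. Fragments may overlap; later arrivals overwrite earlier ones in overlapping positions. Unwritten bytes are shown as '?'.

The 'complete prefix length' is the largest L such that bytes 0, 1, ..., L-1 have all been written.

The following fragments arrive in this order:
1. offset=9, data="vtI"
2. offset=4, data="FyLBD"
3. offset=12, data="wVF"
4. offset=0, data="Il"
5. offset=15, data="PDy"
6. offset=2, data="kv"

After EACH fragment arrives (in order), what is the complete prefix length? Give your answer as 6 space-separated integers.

Fragment 1: offset=9 data="vtI" -> buffer=?????????vtI?????? -> prefix_len=0
Fragment 2: offset=4 data="FyLBD" -> buffer=????FyLBDvtI?????? -> prefix_len=0
Fragment 3: offset=12 data="wVF" -> buffer=????FyLBDvtIwVF??? -> prefix_len=0
Fragment 4: offset=0 data="Il" -> buffer=Il??FyLBDvtIwVF??? -> prefix_len=2
Fragment 5: offset=15 data="PDy" -> buffer=Il??FyLBDvtIwVFPDy -> prefix_len=2
Fragment 6: offset=2 data="kv" -> buffer=IlkvFyLBDvtIwVFPDy -> prefix_len=18

Answer: 0 0 0 2 2 18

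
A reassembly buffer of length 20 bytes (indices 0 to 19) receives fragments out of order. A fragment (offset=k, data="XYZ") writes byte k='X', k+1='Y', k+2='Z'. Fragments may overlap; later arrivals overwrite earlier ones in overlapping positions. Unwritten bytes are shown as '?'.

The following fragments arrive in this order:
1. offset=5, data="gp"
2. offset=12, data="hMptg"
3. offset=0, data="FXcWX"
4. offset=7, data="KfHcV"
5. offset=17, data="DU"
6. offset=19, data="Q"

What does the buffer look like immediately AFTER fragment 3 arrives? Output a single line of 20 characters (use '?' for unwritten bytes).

Answer: FXcWXgp?????hMptg???

Derivation:
Fragment 1: offset=5 data="gp" -> buffer=?????gp?????????????
Fragment 2: offset=12 data="hMptg" -> buffer=?????gp?????hMptg???
Fragment 3: offset=0 data="FXcWX" -> buffer=FXcWXgp?????hMptg???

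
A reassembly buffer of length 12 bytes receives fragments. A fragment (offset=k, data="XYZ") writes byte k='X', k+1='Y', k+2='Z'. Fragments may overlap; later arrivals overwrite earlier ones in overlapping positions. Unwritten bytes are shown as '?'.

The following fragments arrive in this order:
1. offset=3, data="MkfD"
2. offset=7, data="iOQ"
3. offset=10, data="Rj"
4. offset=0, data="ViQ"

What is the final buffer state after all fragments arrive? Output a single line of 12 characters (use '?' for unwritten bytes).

Fragment 1: offset=3 data="MkfD" -> buffer=???MkfD?????
Fragment 2: offset=7 data="iOQ" -> buffer=???MkfDiOQ??
Fragment 3: offset=10 data="Rj" -> buffer=???MkfDiOQRj
Fragment 4: offset=0 data="ViQ" -> buffer=ViQMkfDiOQRj

Answer: ViQMkfDiOQRj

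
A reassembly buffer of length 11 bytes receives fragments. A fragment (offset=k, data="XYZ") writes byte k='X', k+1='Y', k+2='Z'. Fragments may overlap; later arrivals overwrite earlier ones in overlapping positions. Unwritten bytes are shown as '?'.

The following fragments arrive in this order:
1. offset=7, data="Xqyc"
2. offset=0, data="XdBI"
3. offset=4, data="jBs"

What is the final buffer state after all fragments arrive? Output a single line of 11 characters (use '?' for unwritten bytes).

Answer: XdBIjBsXqyc

Derivation:
Fragment 1: offset=7 data="Xqyc" -> buffer=???????Xqyc
Fragment 2: offset=0 data="XdBI" -> buffer=XdBI???Xqyc
Fragment 3: offset=4 data="jBs" -> buffer=XdBIjBsXqyc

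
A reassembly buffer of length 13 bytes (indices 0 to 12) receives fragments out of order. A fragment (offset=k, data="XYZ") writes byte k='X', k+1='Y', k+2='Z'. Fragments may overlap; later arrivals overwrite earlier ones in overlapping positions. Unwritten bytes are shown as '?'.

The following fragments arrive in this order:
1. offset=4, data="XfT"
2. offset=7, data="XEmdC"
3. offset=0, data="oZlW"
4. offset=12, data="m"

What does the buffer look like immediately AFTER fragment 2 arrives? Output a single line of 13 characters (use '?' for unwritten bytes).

Fragment 1: offset=4 data="XfT" -> buffer=????XfT??????
Fragment 2: offset=7 data="XEmdC" -> buffer=????XfTXEmdC?

Answer: ????XfTXEmdC?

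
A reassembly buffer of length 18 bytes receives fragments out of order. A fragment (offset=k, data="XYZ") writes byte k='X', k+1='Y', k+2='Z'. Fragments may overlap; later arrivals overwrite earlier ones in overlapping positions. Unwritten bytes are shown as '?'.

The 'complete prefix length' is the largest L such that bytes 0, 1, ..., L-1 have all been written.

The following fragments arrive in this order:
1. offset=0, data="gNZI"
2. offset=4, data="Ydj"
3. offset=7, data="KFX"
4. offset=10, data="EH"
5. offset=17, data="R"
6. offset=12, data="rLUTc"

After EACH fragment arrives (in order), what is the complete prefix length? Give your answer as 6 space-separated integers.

Answer: 4 7 10 12 12 18

Derivation:
Fragment 1: offset=0 data="gNZI" -> buffer=gNZI?????????????? -> prefix_len=4
Fragment 2: offset=4 data="Ydj" -> buffer=gNZIYdj??????????? -> prefix_len=7
Fragment 3: offset=7 data="KFX" -> buffer=gNZIYdjKFX???????? -> prefix_len=10
Fragment 4: offset=10 data="EH" -> buffer=gNZIYdjKFXEH?????? -> prefix_len=12
Fragment 5: offset=17 data="R" -> buffer=gNZIYdjKFXEH?????R -> prefix_len=12
Fragment 6: offset=12 data="rLUTc" -> buffer=gNZIYdjKFXEHrLUTcR -> prefix_len=18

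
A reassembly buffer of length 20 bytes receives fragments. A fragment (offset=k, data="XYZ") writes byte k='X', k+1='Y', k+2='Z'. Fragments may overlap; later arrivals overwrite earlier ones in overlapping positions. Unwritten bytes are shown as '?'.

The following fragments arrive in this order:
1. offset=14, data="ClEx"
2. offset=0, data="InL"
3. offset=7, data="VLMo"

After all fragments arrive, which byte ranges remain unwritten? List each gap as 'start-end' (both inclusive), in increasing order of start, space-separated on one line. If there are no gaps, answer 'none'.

Fragment 1: offset=14 len=4
Fragment 2: offset=0 len=3
Fragment 3: offset=7 len=4
Gaps: 3-6 11-13 18-19

Answer: 3-6 11-13 18-19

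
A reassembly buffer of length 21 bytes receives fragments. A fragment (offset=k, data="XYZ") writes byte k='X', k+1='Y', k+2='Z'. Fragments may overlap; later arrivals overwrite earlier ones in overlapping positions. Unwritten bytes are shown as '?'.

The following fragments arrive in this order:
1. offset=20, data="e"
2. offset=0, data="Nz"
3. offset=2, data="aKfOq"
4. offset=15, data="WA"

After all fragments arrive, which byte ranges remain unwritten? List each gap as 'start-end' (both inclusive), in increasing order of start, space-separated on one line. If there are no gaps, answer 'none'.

Answer: 7-14 17-19

Derivation:
Fragment 1: offset=20 len=1
Fragment 2: offset=0 len=2
Fragment 3: offset=2 len=5
Fragment 4: offset=15 len=2
Gaps: 7-14 17-19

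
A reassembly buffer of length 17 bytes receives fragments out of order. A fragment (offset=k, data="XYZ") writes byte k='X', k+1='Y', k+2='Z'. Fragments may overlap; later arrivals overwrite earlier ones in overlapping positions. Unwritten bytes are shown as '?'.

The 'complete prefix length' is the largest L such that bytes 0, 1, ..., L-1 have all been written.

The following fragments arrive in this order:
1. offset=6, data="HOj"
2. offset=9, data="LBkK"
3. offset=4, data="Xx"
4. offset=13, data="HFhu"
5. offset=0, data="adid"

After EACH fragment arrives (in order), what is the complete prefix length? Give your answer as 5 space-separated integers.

Answer: 0 0 0 0 17

Derivation:
Fragment 1: offset=6 data="HOj" -> buffer=??????HOj???????? -> prefix_len=0
Fragment 2: offset=9 data="LBkK" -> buffer=??????HOjLBkK???? -> prefix_len=0
Fragment 3: offset=4 data="Xx" -> buffer=????XxHOjLBkK???? -> prefix_len=0
Fragment 4: offset=13 data="HFhu" -> buffer=????XxHOjLBkKHFhu -> prefix_len=0
Fragment 5: offset=0 data="adid" -> buffer=adidXxHOjLBkKHFhu -> prefix_len=17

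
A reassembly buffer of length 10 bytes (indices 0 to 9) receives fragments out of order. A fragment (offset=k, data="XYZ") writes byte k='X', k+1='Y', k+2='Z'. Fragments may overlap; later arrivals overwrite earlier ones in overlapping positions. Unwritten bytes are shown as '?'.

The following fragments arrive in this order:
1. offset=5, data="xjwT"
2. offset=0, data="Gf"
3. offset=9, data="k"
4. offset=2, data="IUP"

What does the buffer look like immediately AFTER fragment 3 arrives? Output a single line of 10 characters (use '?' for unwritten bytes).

Fragment 1: offset=5 data="xjwT" -> buffer=?????xjwT?
Fragment 2: offset=0 data="Gf" -> buffer=Gf???xjwT?
Fragment 3: offset=9 data="k" -> buffer=Gf???xjwTk

Answer: Gf???xjwTk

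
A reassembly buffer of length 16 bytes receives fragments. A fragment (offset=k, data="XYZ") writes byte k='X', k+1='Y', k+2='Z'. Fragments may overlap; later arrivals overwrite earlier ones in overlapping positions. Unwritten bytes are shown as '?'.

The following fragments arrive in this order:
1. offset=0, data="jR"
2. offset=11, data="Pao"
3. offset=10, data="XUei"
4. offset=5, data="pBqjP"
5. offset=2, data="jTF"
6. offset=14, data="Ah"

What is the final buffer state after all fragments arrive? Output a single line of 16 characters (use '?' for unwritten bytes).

Answer: jRjTFpBqjPXUeiAh

Derivation:
Fragment 1: offset=0 data="jR" -> buffer=jR??????????????
Fragment 2: offset=11 data="Pao" -> buffer=jR?????????Pao??
Fragment 3: offset=10 data="XUei" -> buffer=jR????????XUei??
Fragment 4: offset=5 data="pBqjP" -> buffer=jR???pBqjPXUei??
Fragment 5: offset=2 data="jTF" -> buffer=jRjTFpBqjPXUei??
Fragment 6: offset=14 data="Ah" -> buffer=jRjTFpBqjPXUeiAh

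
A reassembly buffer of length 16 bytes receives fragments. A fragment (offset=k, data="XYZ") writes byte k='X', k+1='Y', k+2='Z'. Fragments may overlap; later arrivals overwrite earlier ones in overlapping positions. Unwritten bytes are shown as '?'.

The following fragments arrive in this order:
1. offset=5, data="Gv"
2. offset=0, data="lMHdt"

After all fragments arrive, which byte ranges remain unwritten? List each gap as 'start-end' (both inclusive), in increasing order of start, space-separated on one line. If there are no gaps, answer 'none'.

Answer: 7-15

Derivation:
Fragment 1: offset=5 len=2
Fragment 2: offset=0 len=5
Gaps: 7-15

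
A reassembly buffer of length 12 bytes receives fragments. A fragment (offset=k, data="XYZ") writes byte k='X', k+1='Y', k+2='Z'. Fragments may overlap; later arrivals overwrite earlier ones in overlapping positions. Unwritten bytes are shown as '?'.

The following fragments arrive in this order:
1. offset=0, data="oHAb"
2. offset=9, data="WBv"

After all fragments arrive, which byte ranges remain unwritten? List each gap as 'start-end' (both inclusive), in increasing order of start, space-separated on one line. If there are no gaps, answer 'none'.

Answer: 4-8

Derivation:
Fragment 1: offset=0 len=4
Fragment 2: offset=9 len=3
Gaps: 4-8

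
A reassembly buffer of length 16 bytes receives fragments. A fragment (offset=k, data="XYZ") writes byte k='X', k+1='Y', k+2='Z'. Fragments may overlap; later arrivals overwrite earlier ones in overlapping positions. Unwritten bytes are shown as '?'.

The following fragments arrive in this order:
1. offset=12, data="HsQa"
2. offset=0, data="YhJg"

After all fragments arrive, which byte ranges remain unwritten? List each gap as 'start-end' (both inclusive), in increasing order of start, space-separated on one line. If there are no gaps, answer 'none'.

Answer: 4-11

Derivation:
Fragment 1: offset=12 len=4
Fragment 2: offset=0 len=4
Gaps: 4-11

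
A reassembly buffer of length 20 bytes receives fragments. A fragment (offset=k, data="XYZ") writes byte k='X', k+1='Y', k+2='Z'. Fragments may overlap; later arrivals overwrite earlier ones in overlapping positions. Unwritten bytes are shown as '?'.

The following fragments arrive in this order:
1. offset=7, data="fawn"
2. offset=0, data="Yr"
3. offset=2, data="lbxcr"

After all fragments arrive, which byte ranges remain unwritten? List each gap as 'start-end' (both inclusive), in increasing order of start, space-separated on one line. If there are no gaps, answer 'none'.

Fragment 1: offset=7 len=4
Fragment 2: offset=0 len=2
Fragment 3: offset=2 len=5
Gaps: 11-19

Answer: 11-19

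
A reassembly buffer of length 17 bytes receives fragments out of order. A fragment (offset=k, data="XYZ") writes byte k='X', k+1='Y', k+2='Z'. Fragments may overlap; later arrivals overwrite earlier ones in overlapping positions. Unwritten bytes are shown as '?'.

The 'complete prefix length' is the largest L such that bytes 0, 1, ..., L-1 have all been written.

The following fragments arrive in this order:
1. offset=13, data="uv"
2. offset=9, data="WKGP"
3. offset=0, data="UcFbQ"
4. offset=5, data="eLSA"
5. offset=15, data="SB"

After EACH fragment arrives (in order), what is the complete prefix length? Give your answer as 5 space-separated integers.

Answer: 0 0 5 15 17

Derivation:
Fragment 1: offset=13 data="uv" -> buffer=?????????????uv?? -> prefix_len=0
Fragment 2: offset=9 data="WKGP" -> buffer=?????????WKGPuv?? -> prefix_len=0
Fragment 3: offset=0 data="UcFbQ" -> buffer=UcFbQ????WKGPuv?? -> prefix_len=5
Fragment 4: offset=5 data="eLSA" -> buffer=UcFbQeLSAWKGPuv?? -> prefix_len=15
Fragment 5: offset=15 data="SB" -> buffer=UcFbQeLSAWKGPuvSB -> prefix_len=17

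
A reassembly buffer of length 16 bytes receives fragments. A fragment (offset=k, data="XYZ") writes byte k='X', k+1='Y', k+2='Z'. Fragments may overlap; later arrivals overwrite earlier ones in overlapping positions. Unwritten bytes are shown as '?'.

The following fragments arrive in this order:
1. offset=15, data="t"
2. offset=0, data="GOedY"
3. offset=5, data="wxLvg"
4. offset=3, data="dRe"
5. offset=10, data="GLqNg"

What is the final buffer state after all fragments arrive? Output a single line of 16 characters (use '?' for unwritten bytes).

Fragment 1: offset=15 data="t" -> buffer=???????????????t
Fragment 2: offset=0 data="GOedY" -> buffer=GOedY??????????t
Fragment 3: offset=5 data="wxLvg" -> buffer=GOedYwxLvg?????t
Fragment 4: offset=3 data="dRe" -> buffer=GOedRexLvg?????t
Fragment 5: offset=10 data="GLqNg" -> buffer=GOedRexLvgGLqNgt

Answer: GOedRexLvgGLqNgt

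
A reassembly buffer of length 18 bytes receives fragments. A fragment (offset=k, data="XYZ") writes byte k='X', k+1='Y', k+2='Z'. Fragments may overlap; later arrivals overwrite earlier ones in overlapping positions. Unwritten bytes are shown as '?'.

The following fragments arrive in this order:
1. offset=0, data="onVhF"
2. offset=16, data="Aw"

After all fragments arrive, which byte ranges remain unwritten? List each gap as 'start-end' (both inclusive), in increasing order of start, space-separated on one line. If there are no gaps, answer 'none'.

Answer: 5-15

Derivation:
Fragment 1: offset=0 len=5
Fragment 2: offset=16 len=2
Gaps: 5-15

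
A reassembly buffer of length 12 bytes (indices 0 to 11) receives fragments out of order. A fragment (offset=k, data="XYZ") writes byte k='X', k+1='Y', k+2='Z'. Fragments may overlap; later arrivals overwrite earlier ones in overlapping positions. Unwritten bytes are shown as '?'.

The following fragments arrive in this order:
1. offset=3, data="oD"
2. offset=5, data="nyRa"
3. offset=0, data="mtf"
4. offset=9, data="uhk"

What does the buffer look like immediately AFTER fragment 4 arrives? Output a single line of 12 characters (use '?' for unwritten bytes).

Fragment 1: offset=3 data="oD" -> buffer=???oD???????
Fragment 2: offset=5 data="nyRa" -> buffer=???oDnyRa???
Fragment 3: offset=0 data="mtf" -> buffer=mtfoDnyRa???
Fragment 4: offset=9 data="uhk" -> buffer=mtfoDnyRauhk

Answer: mtfoDnyRauhk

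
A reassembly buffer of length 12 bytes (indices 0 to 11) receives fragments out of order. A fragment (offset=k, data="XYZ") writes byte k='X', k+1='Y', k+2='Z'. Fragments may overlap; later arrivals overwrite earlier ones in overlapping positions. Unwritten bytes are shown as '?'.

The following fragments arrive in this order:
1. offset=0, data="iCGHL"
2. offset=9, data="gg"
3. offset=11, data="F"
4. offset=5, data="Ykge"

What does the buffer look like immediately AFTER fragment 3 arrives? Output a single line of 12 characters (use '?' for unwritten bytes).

Fragment 1: offset=0 data="iCGHL" -> buffer=iCGHL???????
Fragment 2: offset=9 data="gg" -> buffer=iCGHL????gg?
Fragment 3: offset=11 data="F" -> buffer=iCGHL????ggF

Answer: iCGHL????ggF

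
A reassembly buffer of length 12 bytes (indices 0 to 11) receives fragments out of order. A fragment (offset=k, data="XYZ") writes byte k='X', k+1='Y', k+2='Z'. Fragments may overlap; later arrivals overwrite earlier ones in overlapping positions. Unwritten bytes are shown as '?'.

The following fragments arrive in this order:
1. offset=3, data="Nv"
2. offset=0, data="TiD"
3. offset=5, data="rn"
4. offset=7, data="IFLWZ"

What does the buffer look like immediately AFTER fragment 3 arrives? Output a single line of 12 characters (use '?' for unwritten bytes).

Answer: TiDNvrn?????

Derivation:
Fragment 1: offset=3 data="Nv" -> buffer=???Nv???????
Fragment 2: offset=0 data="TiD" -> buffer=TiDNv???????
Fragment 3: offset=5 data="rn" -> buffer=TiDNvrn?????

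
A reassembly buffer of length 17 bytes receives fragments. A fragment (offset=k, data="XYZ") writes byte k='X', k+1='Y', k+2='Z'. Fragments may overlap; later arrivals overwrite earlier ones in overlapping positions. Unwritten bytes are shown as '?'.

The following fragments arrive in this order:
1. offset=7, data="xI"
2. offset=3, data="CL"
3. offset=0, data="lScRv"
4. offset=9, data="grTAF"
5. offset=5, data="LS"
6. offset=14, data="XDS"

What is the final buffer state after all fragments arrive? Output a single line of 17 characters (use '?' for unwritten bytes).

Answer: lScRvLSxIgrTAFXDS

Derivation:
Fragment 1: offset=7 data="xI" -> buffer=???????xI????????
Fragment 2: offset=3 data="CL" -> buffer=???CL??xI????????
Fragment 3: offset=0 data="lScRv" -> buffer=lScRv??xI????????
Fragment 4: offset=9 data="grTAF" -> buffer=lScRv??xIgrTAF???
Fragment 5: offset=5 data="LS" -> buffer=lScRvLSxIgrTAF???
Fragment 6: offset=14 data="XDS" -> buffer=lScRvLSxIgrTAFXDS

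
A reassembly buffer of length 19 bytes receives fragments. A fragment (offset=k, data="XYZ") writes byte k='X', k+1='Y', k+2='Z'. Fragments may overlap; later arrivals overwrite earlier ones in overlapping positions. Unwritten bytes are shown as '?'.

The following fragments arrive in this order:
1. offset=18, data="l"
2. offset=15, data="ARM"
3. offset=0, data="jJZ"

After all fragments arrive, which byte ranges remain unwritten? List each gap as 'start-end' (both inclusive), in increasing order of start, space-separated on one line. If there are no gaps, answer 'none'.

Fragment 1: offset=18 len=1
Fragment 2: offset=15 len=3
Fragment 3: offset=0 len=3
Gaps: 3-14

Answer: 3-14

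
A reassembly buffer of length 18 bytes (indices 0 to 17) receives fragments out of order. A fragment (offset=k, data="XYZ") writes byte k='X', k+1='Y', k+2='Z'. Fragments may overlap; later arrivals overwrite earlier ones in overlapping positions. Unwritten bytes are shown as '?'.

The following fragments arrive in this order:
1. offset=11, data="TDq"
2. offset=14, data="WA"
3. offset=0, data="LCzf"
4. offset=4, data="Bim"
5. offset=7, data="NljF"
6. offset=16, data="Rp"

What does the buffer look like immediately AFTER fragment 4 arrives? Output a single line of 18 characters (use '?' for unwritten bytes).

Answer: LCzfBim????TDqWA??

Derivation:
Fragment 1: offset=11 data="TDq" -> buffer=???????????TDq????
Fragment 2: offset=14 data="WA" -> buffer=???????????TDqWA??
Fragment 3: offset=0 data="LCzf" -> buffer=LCzf???????TDqWA??
Fragment 4: offset=4 data="Bim" -> buffer=LCzfBim????TDqWA??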